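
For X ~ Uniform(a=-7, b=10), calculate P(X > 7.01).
0.175882

We have X ~ Uniform(a=-7, b=10).

P(X > 7.01) = 1 - P(X ≤ 7.01)
                = 1 - F(7.01)
                = 1 - 0.824118
                = 0.175882

So there's approximately a 17.6% chance that X exceeds 7.01.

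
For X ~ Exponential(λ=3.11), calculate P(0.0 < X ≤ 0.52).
0.801546

We have X ~ Exponential(λ=3.11).

To find P(0.0 < X ≤ 0.52), we use:
P(0.0 < X ≤ 0.52) = P(X ≤ 0.52) - P(X ≤ 0.0)
                 = F(0.52) - F(0.0)
                 = 0.801546 - 0.000000
                 = 0.801546

So there's approximately a 80.2% chance that X falls in this range.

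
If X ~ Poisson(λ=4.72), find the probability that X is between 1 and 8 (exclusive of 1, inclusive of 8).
0.897667

We have X ~ Poisson(λ=4.72).

To find P(1 < X ≤ 8), we use:
P(1 < X ≤ 8) = P(X ≤ 8) - P(X ≤ 1)
                 = F(8) - F(1)
                 = 0.948662 - 0.050995
                 = 0.897667

So there's approximately a 89.8% chance that X falls in this range.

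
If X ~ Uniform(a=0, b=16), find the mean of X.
8.0000

We have X ~ Uniform(a=0, b=16).

For a Uniform distribution with a=0, b=16:
E[X] = 8.0000

This is the expected (average) value of X.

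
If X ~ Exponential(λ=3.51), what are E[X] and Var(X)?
E[X] = 0.2849, Var(X) = 0.0812

We have X ~ Exponential(λ=3.51).

For an Exponential distribution with λ=3.51:

Expected value:
E[X] = 0.2849

Variance:
Var(X) = 0.0812

Standard deviation:
σ = √Var(X) = 0.2849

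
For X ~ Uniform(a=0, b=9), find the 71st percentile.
6.3900

We have X ~ Uniform(a=0, b=9).

We want to find x such that P(X ≤ x) = 0.71.

This is the 71st percentile, which means 71% of values fall below this point.

Using the inverse CDF (quantile function):
x = F⁻¹(0.71) = 6.3900

Verification: P(X ≤ 6.3900) = 0.71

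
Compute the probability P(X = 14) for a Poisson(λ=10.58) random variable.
0.064203

We have X ~ Poisson(λ=10.58).

For a Poisson distribution, the PMF gives us the probability of each outcome.

Using the PMF formula:
P(X = 14) = 0.064203

Rounded to 4 decimal places: 0.0642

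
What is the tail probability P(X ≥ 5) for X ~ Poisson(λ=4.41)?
0.450733

We have X ~ Poisson(λ=4.41).

For discrete distributions, P(X ≥ 5) = 1 - P(X ≤ 4).

P(X ≤ 4) = 0.549267
P(X ≥ 5) = 1 - 0.549267 = 0.450733

So there's approximately a 45.1% chance that X is at least 5.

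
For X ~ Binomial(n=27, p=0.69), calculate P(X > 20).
0.221736

We have X ~ Binomial(n=27, p=0.69).

P(X > 20) = 1 - P(X ≤ 20)
                = 1 - F(20)
                = 1 - 0.778264
                = 0.221736

So there's approximately a 22.2% chance that X exceeds 20.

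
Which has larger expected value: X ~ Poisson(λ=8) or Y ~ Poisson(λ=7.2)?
X has larger mean (8.0000 > 7.2000)

Compute the expected value for each distribution:

X ~ Poisson(λ=8):
E[X] = 8.0000

Y ~ Poisson(λ=7.2):
E[Y] = 7.2000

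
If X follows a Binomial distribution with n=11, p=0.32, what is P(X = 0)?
0.014375

We have X ~ Binomial(n=11, p=0.32).

For a Binomial distribution, the PMF gives us the probability of each outcome.

Using the PMF formula:
P(X = 0) = 0.014375

Rounded to 4 decimal places: 0.0144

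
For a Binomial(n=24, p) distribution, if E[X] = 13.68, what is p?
p = 0.57

For a Binomial(n, p) distribution:
E[X] = n × p

Given n = 24 and E[X] = 13.68:
13.68 = 24 × p
p = 13.68 / 24 = 0.57

Verification: Binomial(24, 0.57) has E[X] = 13.68 ✓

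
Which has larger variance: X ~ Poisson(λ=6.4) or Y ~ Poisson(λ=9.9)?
Y has larger variance (9.9000 > 6.4000)

Compute the variance for each distribution:

X ~ Poisson(λ=6.4):
Var(X) = 6.4000

Y ~ Poisson(λ=9.9):
Var(Y) = 9.9000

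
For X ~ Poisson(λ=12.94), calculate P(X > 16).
0.160224

We have X ~ Poisson(λ=12.94).

P(X > 16) = 1 - P(X ≤ 16)
                = 1 - F(16)
                = 1 - 0.839776
                = 0.160224

So there's approximately a 16.0% chance that X exceeds 16.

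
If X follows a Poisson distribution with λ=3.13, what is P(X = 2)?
0.214149

We have X ~ Poisson(λ=3.13).

For a Poisson distribution, the PMF gives us the probability of each outcome.

Using the PMF formula:
P(X = 2) = 0.214149

Rounded to 4 decimal places: 0.2141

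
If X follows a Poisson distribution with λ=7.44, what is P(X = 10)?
0.084104

We have X ~ Poisson(λ=7.44).

For a Poisson distribution, the PMF gives us the probability of each outcome.

Using the PMF formula:
P(X = 10) = 0.084104

Rounded to 4 decimal places: 0.0841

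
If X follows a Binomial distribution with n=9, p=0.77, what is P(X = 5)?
0.095441

We have X ~ Binomial(n=9, p=0.77).

For a Binomial distribution, the PMF gives us the probability of each outcome.

Using the PMF formula:
P(X = 5) = 0.095441

Rounded to 4 decimal places: 0.0954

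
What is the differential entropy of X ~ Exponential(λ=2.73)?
-0.0043 nats

We have X ~ Exponential(λ=2.73).

The differential entropy measures the uncertainty or information content of the distribution.

For an Exponential distribution with λ=2.73:
h(X) = -0.0043 nats

(In bits, this would be -0.0062 bits.)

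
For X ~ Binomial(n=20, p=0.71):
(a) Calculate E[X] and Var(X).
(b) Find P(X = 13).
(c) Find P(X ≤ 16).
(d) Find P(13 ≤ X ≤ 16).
(a) E[X] = 14.2000, Var(X) = 4.1180
(b) P(X = 13) = 0.155797
(c) P(X ≤ 16) = 0.874378
(d) P(13 ≤ X ≤ 16) = 0.676180

We have X ~ Binomial(n=20, p=0.71).

(a) Moments:
E[X] = 14.2000
Var(X) = 4.1180
σ = √Var(X) = 2.0293

(b) Point probability using PMF:
P(X = 13) = 0.155797

(c) Cumulative probability using CDF:
P(X ≤ 16) = F(16) = 0.874378

(d) Range probability:
P(13 ≤ X ≤ 16) = P(X ≤ 16) - P(X ≤ 12)
                   = F(16) - F(12)
                   = 0.874378 - 0.198198
                   = 0.676180

This means approximately 67.6% of outcomes fall in the interval [13, 16].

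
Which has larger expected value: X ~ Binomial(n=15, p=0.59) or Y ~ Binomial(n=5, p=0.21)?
X has larger mean (8.8500 > 1.0500)

Compute the expected value for each distribution:

X ~ Binomial(n=15, p=0.59):
E[X] = 8.8500

Y ~ Binomial(n=5, p=0.21):
E[Y] = 1.0500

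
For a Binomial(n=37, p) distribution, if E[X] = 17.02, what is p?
p = 0.46

For a Binomial(n, p) distribution:
E[X] = n × p

Given n = 37 and E[X] = 17.02:
17.02 = 37 × p
p = 17.02 / 37 = 0.46

Verification: Binomial(37, 0.46) has E[X] = 17.02 ✓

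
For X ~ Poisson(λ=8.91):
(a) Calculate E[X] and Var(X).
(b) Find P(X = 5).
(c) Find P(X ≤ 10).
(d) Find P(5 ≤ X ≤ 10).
(a) E[X] = 8.9100, Var(X) = 8.9100
(b) P(X = 5) = 0.063189
(c) P(X ≤ 10) = 0.716606
(d) P(5 ≤ X ≤ 10) = 0.658529

We have X ~ Poisson(λ=8.91).

(a) Moments:
E[X] = 8.9100
Var(X) = 8.9100
σ = √Var(X) = 2.9850

(b) Point probability using PMF:
P(X = 5) = 0.063189

(c) Cumulative probability using CDF:
P(X ≤ 10) = F(10) = 0.716606

(d) Range probability:
P(5 ≤ X ≤ 10) = P(X ≤ 10) - P(X ≤ 4)
                   = F(10) - F(4)
                   = 0.716606 - 0.058077
                   = 0.658529

This means approximately 65.9% of outcomes fall in the interval [5, 10].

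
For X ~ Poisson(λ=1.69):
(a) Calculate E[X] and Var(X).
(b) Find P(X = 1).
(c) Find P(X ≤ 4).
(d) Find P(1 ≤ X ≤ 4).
(a) E[X] = 1.6900, Var(X) = 1.6900
(b) P(X = 1) = 0.311838
(c) P(X ≤ 4) = 0.971017
(d) P(1 ≤ X ≤ 4) = 0.786497

We have X ~ Poisson(λ=1.69).

(a) Moments:
E[X] = 1.6900
Var(X) = 1.6900
σ = √Var(X) = 1.3000

(b) Point probability using PMF:
P(X = 1) = 0.311838

(c) Cumulative probability using CDF:
P(X ≤ 4) = F(4) = 0.971017

(d) Range probability:
P(1 ≤ X ≤ 4) = P(X ≤ 4) - P(X ≤ 0)
                   = F(4) - F(0)
                   = 0.971017 - 0.184520
                   = 0.786497

This means approximately 78.6% of outcomes fall in the interval [1, 4].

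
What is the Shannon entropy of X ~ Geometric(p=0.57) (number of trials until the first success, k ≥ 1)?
1.1988 nats

We have X ~ Geometric(p=0.57) (number of trials until the first success, k ≥ 1).

The Shannon entropy measures the uncertainty or information content of the distribution.

For a Geometric distribution with p=0.57 (number of trials until the first success, k ≥ 1):
H(X) = 1.1988 nats

(In bits, this would be 1.7295 bits.)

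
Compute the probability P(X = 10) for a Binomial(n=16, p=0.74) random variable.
0.121810

We have X ~ Binomial(n=16, p=0.74).

For a Binomial distribution, the PMF gives us the probability of each outcome.

Using the PMF formula:
P(X = 10) = 0.121810

Rounded to 4 decimal places: 0.1218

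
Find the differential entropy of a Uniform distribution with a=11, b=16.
1.6094 nats

We have X ~ Uniform(a=11, b=16).

The differential entropy measures the uncertainty or information content of the distribution.

For a Uniform distribution with a=11, b=16:
h(X) = 1.6094 nats

(In bits, this would be 2.3219 bits.)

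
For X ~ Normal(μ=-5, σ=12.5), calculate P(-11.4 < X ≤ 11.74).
0.605422

We have X ~ Normal(μ=-5, σ=12.5).

To find P(-11.4 < X ≤ 11.74), we use:
P(-11.4 < X ≤ 11.74) = P(X ≤ 11.74) - P(X ≤ -11.4)
                 = F(11.74) - F(-11.4)
                 = 0.909747 - 0.304326
                 = 0.605422

So there's approximately a 60.5% chance that X falls in this range.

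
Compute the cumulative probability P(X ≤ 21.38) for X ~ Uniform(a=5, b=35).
0.546000

We have X ~ Uniform(a=5, b=35).

The CDF gives us P(X ≤ k).

Using the CDF:
P(X ≤ 21.38) = 0.546000

This means there's approximately a 54.6% chance that X is at most 21.38.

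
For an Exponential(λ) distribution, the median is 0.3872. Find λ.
λ = 1.7902

For X ~ Exponential(λ), the CDF is F(x) = 1 - e^(-λx).
The median m satisfies F(m) = 0.5:
1 - e^(-λm) = 0.5
e^(-λm) = 0.5
λm = ln(2)
m = ln(2) / λ

Given m = 0.3872:
λ = ln(2) / 0.3872 = 0.693147 / 0.3872 = 1.7902

Verification: ln(2) / 1.7902 = 0.3872 ✓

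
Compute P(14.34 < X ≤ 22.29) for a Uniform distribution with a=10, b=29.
0.418421

We have X ~ Uniform(a=10, b=29).

To find P(14.34 < X ≤ 22.29), we use:
P(14.34 < X ≤ 22.29) = P(X ≤ 22.29) - P(X ≤ 14.34)
                 = F(22.29) - F(14.34)
                 = 0.646842 - 0.228421
                 = 0.418421

So there's approximately a 41.8% chance that X falls in this range.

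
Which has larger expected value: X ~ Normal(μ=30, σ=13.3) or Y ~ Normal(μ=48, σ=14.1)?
Y has larger mean (48.0000 > 30.0000)

Compute the expected value for each distribution:

X ~ Normal(μ=30, σ=13.3):
E[X] = 30.0000

Y ~ Normal(μ=48, σ=14.1):
E[Y] = 48.0000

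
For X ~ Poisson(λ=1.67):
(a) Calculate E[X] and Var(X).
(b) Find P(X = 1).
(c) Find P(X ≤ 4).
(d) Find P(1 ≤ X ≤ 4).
(a) E[X] = 1.6700, Var(X) = 1.6700
(b) P(X = 1) = 0.314373
(c) P(X ≤ 4) = 0.972254
(d) P(1 ≤ X ≤ 4) = 0.784007

We have X ~ Poisson(λ=1.67).

(a) Moments:
E[X] = 1.6700
Var(X) = 1.6700
σ = √Var(X) = 1.2923

(b) Point probability using PMF:
P(X = 1) = 0.314373

(c) Cumulative probability using CDF:
P(X ≤ 4) = F(4) = 0.972254

(d) Range probability:
P(1 ≤ X ≤ 4) = P(X ≤ 4) - P(X ≤ 0)
                   = F(4) - F(0)
                   = 0.972254 - 0.188247
                   = 0.784007

This means approximately 78.4% of outcomes fall in the interval [1, 4].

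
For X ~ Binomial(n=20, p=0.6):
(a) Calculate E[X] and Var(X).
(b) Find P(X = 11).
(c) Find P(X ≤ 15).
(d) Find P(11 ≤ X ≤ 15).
(a) E[X] = 12.0000, Var(X) = 4.8000
(b) P(X = 11) = 0.159738
(c) P(X ≤ 15) = 0.949048
(d) P(11 ≤ X ≤ 15) = 0.704385

We have X ~ Binomial(n=20, p=0.6).

(a) Moments:
E[X] = 12.0000
Var(X) = 4.8000
σ = √Var(X) = 2.1909

(b) Point probability using PMF:
P(X = 11) = 0.159738

(c) Cumulative probability using CDF:
P(X ≤ 15) = F(15) = 0.949048

(d) Range probability:
P(11 ≤ X ≤ 15) = P(X ≤ 15) - P(X ≤ 10)
                   = F(15) - F(10)
                   = 0.949048 - 0.244663
                   = 0.704385

This means approximately 70.4% of outcomes fall in the interval [11, 15].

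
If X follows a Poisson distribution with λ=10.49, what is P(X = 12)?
0.103091

We have X ~ Poisson(λ=10.49).

For a Poisson distribution, the PMF gives us the probability of each outcome.

Using the PMF formula:
P(X = 12) = 0.103091

Rounded to 4 decimal places: 0.1031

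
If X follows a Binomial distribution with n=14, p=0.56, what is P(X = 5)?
0.068152

We have X ~ Binomial(n=14, p=0.56).

For a Binomial distribution, the PMF gives us the probability of each outcome.

Using the PMF formula:
P(X = 5) = 0.068152

Rounded to 4 decimal places: 0.0682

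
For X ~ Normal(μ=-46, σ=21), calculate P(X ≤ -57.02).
0.299874

We have X ~ Normal(μ=-46, σ=21).

The CDF gives us P(X ≤ k).

Using the CDF:
P(X ≤ -57.02) = 0.299874

This means there's approximately a 30.0% chance that X is at most -57.02.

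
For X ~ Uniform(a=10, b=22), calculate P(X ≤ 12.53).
0.210833

We have X ~ Uniform(a=10, b=22).

The CDF gives us P(X ≤ k).

Using the CDF:
P(X ≤ 12.53) = 0.210833

This means there's approximately a 21.1% chance that X is at most 12.53.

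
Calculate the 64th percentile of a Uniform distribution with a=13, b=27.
21.9600

We have X ~ Uniform(a=13, b=27).

We want to find x such that P(X ≤ x) = 0.64.

This is the 64th percentile, which means 64% of values fall below this point.

Using the inverse CDF (quantile function):
x = F⁻¹(0.64) = 21.9600

Verification: P(X ≤ 21.9600) = 0.64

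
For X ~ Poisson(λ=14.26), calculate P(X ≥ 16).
0.356578

We have X ~ Poisson(λ=14.26).

For discrete distributions, P(X ≥ 16) = 1 - P(X ≤ 15).

P(X ≤ 15) = 0.643422
P(X ≥ 16) = 1 - 0.643422 = 0.356578

So there's approximately a 35.7% chance that X is at least 16.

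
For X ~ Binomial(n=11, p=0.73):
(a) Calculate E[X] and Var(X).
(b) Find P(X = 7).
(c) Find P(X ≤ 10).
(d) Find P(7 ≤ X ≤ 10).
(a) E[X] = 8.0300, Var(X) = 2.1681
(b) P(X = 7) = 0.193744
(c) P(X ≤ 10) = 0.968627
(d) P(7 ≤ X ≤ 10) = 0.819343

We have X ~ Binomial(n=11, p=0.73).

(a) Moments:
E[X] = 8.0300
Var(X) = 2.1681
σ = √Var(X) = 1.4724

(b) Point probability using PMF:
P(X = 7) = 0.193744

(c) Cumulative probability using CDF:
P(X ≤ 10) = F(10) = 0.968627

(d) Range probability:
P(7 ≤ X ≤ 10) = P(X ≤ 10) - P(X ≤ 6)
                   = F(10) - F(6)
                   = 0.968627 - 0.149284
                   = 0.819343

This means approximately 81.9% of outcomes fall in the interval [7, 10].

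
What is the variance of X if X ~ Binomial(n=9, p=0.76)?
1.6416

We have X ~ Binomial(n=9, p=0.76).

For a Binomial distribution with n=9, p=0.76:
Var(X) = 1.6416

The variance measures the spread of the distribution around the mean.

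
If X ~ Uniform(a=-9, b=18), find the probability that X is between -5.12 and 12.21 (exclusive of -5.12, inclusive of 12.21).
0.641852

We have X ~ Uniform(a=-9, b=18).

To find P(-5.12 < X ≤ 12.21), we use:
P(-5.12 < X ≤ 12.21) = P(X ≤ 12.21) - P(X ≤ -5.12)
                 = F(12.21) - F(-5.12)
                 = 0.785556 - 0.143704
                 = 0.641852

So there's approximately a 64.2% chance that X falls in this range.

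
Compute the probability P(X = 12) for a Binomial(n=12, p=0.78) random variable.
0.050715

We have X ~ Binomial(n=12, p=0.78).

For a Binomial distribution, the PMF gives us the probability of each outcome.

Using the PMF formula:
P(X = 12) = 0.050715

Rounded to 4 decimal places: 0.0507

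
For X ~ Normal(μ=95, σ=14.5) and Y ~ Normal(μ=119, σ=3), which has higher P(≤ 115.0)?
X has higher probability (P(X ≤ 115.0) = 0.9161 > P(Y ≤ 115.0) = 0.0912)

Compute P(≤ 115.0) for each distribution:

X ~ Normal(μ=95, σ=14.5):
P(X ≤ 115.0) = 0.9161

Y ~ Normal(μ=119, σ=3):
P(Y ≤ 115.0) = 0.0912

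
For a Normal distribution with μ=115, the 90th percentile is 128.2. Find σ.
σ = 10.3000

For X ~ Normal(μ, σ), the p-th percentile satisfies x = μ + z_p × σ,
where z_p = Φ⁻¹(p) is the standard normal quantile.

Step 1: z_{0.9} = Φ⁻¹(0.9) = 1.2816

Step 2: Solve for σ:
128.2 = 115 + 1.2816 × σ
σ = (128.2 - 115) / 1.2816
σ = 13.20 / 1.2816
σ = 10.3000

Verification: μ + z × σ = 115 + 1.2816 × 10.3000 = 128.20 ✓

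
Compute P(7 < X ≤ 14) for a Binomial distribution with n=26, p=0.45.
0.818292

We have X ~ Binomial(n=26, p=0.45).

To find P(7 < X ≤ 14), we use:
P(7 < X ≤ 14) = P(X ≤ 14) - P(X ≤ 7)
                 = F(14) - F(7)
                 = 0.865000 - 0.046707
                 = 0.818292

So there's approximately a 81.8% chance that X falls in this range.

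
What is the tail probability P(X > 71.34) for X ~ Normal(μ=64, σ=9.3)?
0.214984

We have X ~ Normal(μ=64, σ=9.3).

P(X > 71.34) = 1 - P(X ≤ 71.34)
                = 1 - F(71.34)
                = 1 - 0.785016
                = 0.214984

So there's approximately a 21.5% chance that X exceeds 71.34.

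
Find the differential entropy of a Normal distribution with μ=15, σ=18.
4.3093 nats

We have X ~ Normal(μ=15, σ=18).

The differential entropy measures the uncertainty or information content of the distribution.

For a Normal distribution with μ=15, σ=18:
h(X) = 4.3093 nats

(In bits, this would be 6.2170 bits.)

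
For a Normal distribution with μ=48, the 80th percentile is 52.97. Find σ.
σ = 5.9053

For X ~ Normal(μ, σ), the p-th percentile satisfies x = μ + z_p × σ,
where z_p = Φ⁻¹(p) is the standard normal quantile.

Step 1: z_{0.8} = Φ⁻¹(0.8) = 0.8416

Step 2: Solve for σ:
52.97 = 48 + 0.8416 × σ
σ = (52.97 - 48) / 0.8416
σ = 4.97 / 0.8416
σ = 5.9053

Verification: μ + z × σ = 48 + 0.8416 × 5.9053 = 52.97 ✓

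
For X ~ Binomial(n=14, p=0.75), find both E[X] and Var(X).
E[X] = 10.5000, Var(X) = 2.6250

We have X ~ Binomial(n=14, p=0.75).

For a Binomial distribution with n=14, p=0.75:

Expected value:
E[X] = 10.5000

Variance:
Var(X) = 2.6250

Standard deviation:
σ = √Var(X) = 1.6202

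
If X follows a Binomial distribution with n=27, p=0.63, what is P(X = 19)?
0.120075

We have X ~ Binomial(n=27, p=0.63).

For a Binomial distribution, the PMF gives us the probability of each outcome.

Using the PMF formula:
P(X = 19) = 0.120075

Rounded to 4 decimal places: 0.1201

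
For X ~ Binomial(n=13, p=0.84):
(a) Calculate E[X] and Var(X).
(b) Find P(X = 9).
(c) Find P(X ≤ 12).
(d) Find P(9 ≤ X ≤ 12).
(a) E[X] = 10.9200, Var(X) = 1.7472
(b) P(X = 9) = 0.097566
(c) P(X ≤ 12) = 0.896335
(d) P(9 ≤ X ≤ 12) = 0.852513

We have X ~ Binomial(n=13, p=0.84).

(a) Moments:
E[X] = 10.9200
Var(X) = 1.7472
σ = √Var(X) = 1.3218

(b) Point probability using PMF:
P(X = 9) = 0.097566

(c) Cumulative probability using CDF:
P(X ≤ 12) = F(12) = 0.896335

(d) Range probability:
P(9 ≤ X ≤ 12) = P(X ≤ 12) - P(X ≤ 8)
                   = F(12) - F(8)
                   = 0.896335 - 0.043823
                   = 0.852513

This means approximately 85.3% of outcomes fall in the interval [9, 12].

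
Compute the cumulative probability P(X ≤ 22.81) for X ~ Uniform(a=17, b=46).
0.200345

We have X ~ Uniform(a=17, b=46).

The CDF gives us P(X ≤ k).

Using the CDF:
P(X ≤ 22.81) = 0.200345

This means there's approximately a 20.0% chance that X is at most 22.81.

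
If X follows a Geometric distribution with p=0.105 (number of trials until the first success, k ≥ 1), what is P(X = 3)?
0.084108

We have X ~ Geometric(p=0.105) (number of trials until the first success, k ≥ 1).

For a Geometric distribution, the PMF gives us the probability of each outcome.

Using the PMF formula:
P(X = 3) = 0.084108

Rounded to 4 decimal places: 0.0841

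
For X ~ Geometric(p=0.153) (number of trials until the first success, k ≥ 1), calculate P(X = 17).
0.010736

We have X ~ Geometric(p=0.153) (number of trials until the first success, k ≥ 1).

For a Geometric distribution, the PMF gives us the probability of each outcome.

Using the PMF formula:
P(X = 17) = 0.010736

Rounded to 4 decimal places: 0.0107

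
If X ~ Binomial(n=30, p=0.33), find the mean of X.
9.9000

We have X ~ Binomial(n=30, p=0.33).

For a Binomial distribution with n=30, p=0.33:
E[X] = 9.9000

This is the expected (average) value of X.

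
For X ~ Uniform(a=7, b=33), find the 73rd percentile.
25.9800

We have X ~ Uniform(a=7, b=33).

We want to find x such that P(X ≤ x) = 0.73.

This is the 73rd percentile, which means 73% of values fall below this point.

Using the inverse CDF (quantile function):
x = F⁻¹(0.73) = 25.9800

Verification: P(X ≤ 25.9800) = 0.73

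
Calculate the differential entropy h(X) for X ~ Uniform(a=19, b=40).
3.0445 nats

We have X ~ Uniform(a=19, b=40).

The differential entropy measures the uncertainty or information content of the distribution.

For a Uniform distribution with a=19, b=40:
h(X) = 3.0445 nats

(In bits, this would be 4.3923 bits.)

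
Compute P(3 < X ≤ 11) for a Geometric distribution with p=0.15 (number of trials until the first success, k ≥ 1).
0.446782

We have X ~ Geometric(p=0.15) (number of trials until the first success, k ≥ 1).

To find P(3 < X ≤ 11), we use:
P(3 < X ≤ 11) = P(X ≤ 11) - P(X ≤ 3)
                 = F(11) - F(3)
                 = 0.832657 - 0.385875
                 = 0.446782

So there's approximately a 44.7% chance that X falls in this range.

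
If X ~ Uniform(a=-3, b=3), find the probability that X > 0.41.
0.431667

We have X ~ Uniform(a=-3, b=3).

P(X > 0.41) = 1 - P(X ≤ 0.41)
                = 1 - F(0.41)
                = 1 - 0.568333
                = 0.431667

So there's approximately a 43.2% chance that X exceeds 0.41.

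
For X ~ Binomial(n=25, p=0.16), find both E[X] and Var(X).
E[X] = 4.0000, Var(X) = 3.3600

We have X ~ Binomial(n=25, p=0.16).

For a Binomial distribution with n=25, p=0.16:

Expected value:
E[X] = 4.0000

Variance:
Var(X) = 3.3600

Standard deviation:
σ = √Var(X) = 1.8330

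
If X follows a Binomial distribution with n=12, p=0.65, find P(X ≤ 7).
0.416655

We have X ~ Binomial(n=12, p=0.65).

The CDF gives us P(X ≤ k).

Using the CDF:
P(X ≤ 7) = 0.416655

This means there's approximately a 41.7% chance that X is at most 7.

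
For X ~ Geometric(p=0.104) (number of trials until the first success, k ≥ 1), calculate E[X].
9.6154

We have X ~ Geometric(p=0.104) (number of trials until the first success, k ≥ 1).

For a Geometric distribution with p=0.104 (number of trials until the first success, k ≥ 1):
E[X] = 9.6154

This is the expected (average) value of X.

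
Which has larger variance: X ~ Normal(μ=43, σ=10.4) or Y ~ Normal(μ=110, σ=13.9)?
Y has larger variance (193.2100 > 108.1600)

Compute the variance for each distribution:

X ~ Normal(μ=43, σ=10.4):
Var(X) = 108.1600

Y ~ Normal(μ=110, σ=13.9):
Var(Y) = 193.2100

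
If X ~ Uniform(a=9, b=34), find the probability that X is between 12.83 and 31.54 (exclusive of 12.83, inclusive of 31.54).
0.748400

We have X ~ Uniform(a=9, b=34).

To find P(12.83 < X ≤ 31.54), we use:
P(12.83 < X ≤ 31.54) = P(X ≤ 31.54) - P(X ≤ 12.83)
                 = F(31.54) - F(12.83)
                 = 0.901600 - 0.153200
                 = 0.748400

So there's approximately a 74.8% chance that X falls in this range.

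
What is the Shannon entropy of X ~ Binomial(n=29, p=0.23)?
2.2316 nats

We have X ~ Binomial(n=29, p=0.23).

The Shannon entropy measures the uncertainty or information content of the distribution.

For a Binomial distribution with n=29, p=0.23:
H(X) = 2.2316 nats

(In bits, this would be 3.2195 bits.)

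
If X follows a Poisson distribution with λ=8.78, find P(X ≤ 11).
0.823817

We have X ~ Poisson(λ=8.78).

The CDF gives us P(X ≤ k).

Using the CDF:
P(X ≤ 11) = 0.823817

This means there's approximately a 82.4% chance that X is at most 11.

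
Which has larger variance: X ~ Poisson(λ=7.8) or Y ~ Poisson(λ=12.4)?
Y has larger variance (12.4000 > 7.8000)

Compute the variance for each distribution:

X ~ Poisson(λ=7.8):
Var(X) = 7.8000

Y ~ Poisson(λ=12.4):
Var(Y) = 12.4000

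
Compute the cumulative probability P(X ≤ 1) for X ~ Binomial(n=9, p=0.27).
0.254841

We have X ~ Binomial(n=9, p=0.27).

The CDF gives us P(X ≤ k).

Using the CDF:
P(X ≤ 1) = 0.254841

This means there's approximately a 25.5% chance that X is at most 1.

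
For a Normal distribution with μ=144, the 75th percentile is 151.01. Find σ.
σ = 10.3930

For X ~ Normal(μ, σ), the p-th percentile satisfies x = μ + z_p × σ,
where z_p = Φ⁻¹(p) is the standard normal quantile.

Step 1: z_{0.75} = Φ⁻¹(0.75) = 0.6745

Step 2: Solve for σ:
151.01 = 144 + 0.6745 × σ
σ = (151.01 - 144) / 0.6745
σ = 7.01 / 0.6745
σ = 10.3930

Verification: μ + z × σ = 144 + 0.6745 × 10.3930 = 151.01 ✓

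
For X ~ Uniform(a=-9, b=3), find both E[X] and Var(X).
E[X] = -3.0000, Var(X) = 12.0000

We have X ~ Uniform(a=-9, b=3).

For a Uniform distribution with a=-9, b=3:

Expected value:
E[X] = -3.0000

Variance:
Var(X) = 12.0000

Standard deviation:
σ = √Var(X) = 3.4641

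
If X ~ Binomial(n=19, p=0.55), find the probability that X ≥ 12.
0.316926

We have X ~ Binomial(n=19, p=0.55).

For discrete distributions, P(X ≥ 12) = 1 - P(X ≤ 11).

P(X ≤ 11) = 0.683074
P(X ≥ 12) = 1 - 0.683074 = 0.316926

So there's approximately a 31.7% chance that X is at least 12.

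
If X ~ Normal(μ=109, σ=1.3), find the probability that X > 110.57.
0.113583

We have X ~ Normal(μ=109, σ=1.3).

P(X > 110.57) = 1 - P(X ≤ 110.57)
                = 1 - F(110.57)
                = 1 - 0.886417
                = 0.113583

So there's approximately a 11.4% chance that X exceeds 110.57.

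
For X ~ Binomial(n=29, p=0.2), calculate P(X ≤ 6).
0.642861

We have X ~ Binomial(n=29, p=0.2).

The CDF gives us P(X ≤ k).

Using the CDF:
P(X ≤ 6) = 0.642861

This means there's approximately a 64.3% chance that X is at most 6.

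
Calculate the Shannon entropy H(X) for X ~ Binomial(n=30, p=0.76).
2.2641 nats

We have X ~ Binomial(n=30, p=0.76).

The Shannon entropy measures the uncertainty or information content of the distribution.

For a Binomial distribution with n=30, p=0.76:
H(X) = 2.2641 nats

(In bits, this would be 3.2663 bits.)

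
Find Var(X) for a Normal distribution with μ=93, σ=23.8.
566.4400

We have X ~ Normal(μ=93, σ=23.8).

For a Normal distribution with μ=93, σ=23.8:
Var(X) = 566.4400

The variance measures the spread of the distribution around the mean.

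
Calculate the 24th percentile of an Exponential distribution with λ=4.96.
0.0553

We have X ~ Exponential(λ=4.96).

We want to find x such that P(X ≤ x) = 0.24.

This is the 24th percentile, which means 24% of values fall below this point.

Using the inverse CDF (quantile function):
x = F⁻¹(0.24) = 0.0553

Verification: P(X ≤ 0.0553) = 0.24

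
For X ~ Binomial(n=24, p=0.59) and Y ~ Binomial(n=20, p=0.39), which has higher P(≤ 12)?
Y has higher probability (P(Y ≤ 12) = 0.9833 > P(X ≤ 12) = 0.2437)

Compute P(≤ 12) for each distribution:

X ~ Binomial(n=24, p=0.59):
P(X ≤ 12) = 0.2437

Y ~ Binomial(n=20, p=0.39):
P(Y ≤ 12) = 0.9833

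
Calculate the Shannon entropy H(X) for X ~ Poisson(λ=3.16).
1.9598 nats

We have X ~ Poisson(λ=3.16).

The Shannon entropy measures the uncertainty or information content of the distribution.

For a Poisson distribution with λ=3.16:
H(X) = 1.9598 nats

(In bits, this would be 2.8274 bits.)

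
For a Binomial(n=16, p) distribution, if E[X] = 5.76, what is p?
p = 0.36

For a Binomial(n, p) distribution:
E[X] = n × p

Given n = 16 and E[X] = 5.76:
5.76 = 16 × p
p = 5.76 / 16 = 0.36

Verification: Binomial(16, 0.36) has E[X] = 5.76 ✓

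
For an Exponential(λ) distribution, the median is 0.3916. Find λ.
λ = 1.7700

For X ~ Exponential(λ), the CDF is F(x) = 1 - e^(-λx).
The median m satisfies F(m) = 0.5:
1 - e^(-λm) = 0.5
e^(-λm) = 0.5
λm = ln(2)
m = ln(2) / λ

Given m = 0.3916:
λ = ln(2) / 0.3916 = 0.693147 / 0.3916 = 1.7700

Verification: ln(2) / 1.7700 = 0.3916 ✓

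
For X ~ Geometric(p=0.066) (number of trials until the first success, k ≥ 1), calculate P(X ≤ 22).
0.777346

We have X ~ Geometric(p=0.066) (number of trials until the first success, k ≥ 1).

The CDF gives us P(X ≤ k).

Using the CDF:
P(X ≤ 22) = 0.777346

This means there's approximately a 77.7% chance that X is at most 22.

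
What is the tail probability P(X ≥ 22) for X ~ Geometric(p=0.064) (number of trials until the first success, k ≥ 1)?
0.249340

We have X ~ Geometric(p=0.064) (number of trials until the first success, k ≥ 1).

For discrete distributions, P(X ≥ 22) = 1 - P(X ≤ 21).

P(X ≤ 21) = 0.750660
P(X ≥ 22) = 1 - 0.750660 = 0.249340

So there's approximately a 24.9% chance that X is at least 22.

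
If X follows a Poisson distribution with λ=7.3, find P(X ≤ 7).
0.554107

We have X ~ Poisson(λ=7.3).

The CDF gives us P(X ≤ k).

Using the CDF:
P(X ≤ 7) = 0.554107

This means there's approximately a 55.4% chance that X is at most 7.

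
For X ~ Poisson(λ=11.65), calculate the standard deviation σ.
3.4132

We have X ~ Poisson(λ=11.65).

For a Poisson distribution with λ=11.65:
σ = √Var(X) = 3.4132

The standard deviation is the square root of the variance.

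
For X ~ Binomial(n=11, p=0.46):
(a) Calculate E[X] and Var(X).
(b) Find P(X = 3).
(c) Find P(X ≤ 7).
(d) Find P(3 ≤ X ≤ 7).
(a) E[X] = 5.0600, Var(X) = 2.7324
(b) P(X = 3) = 0.116120
(c) P(X ≤ 7) = 0.930408
(d) P(3 ≤ X ≤ 7) = 0.873163

We have X ~ Binomial(n=11, p=0.46).

(a) Moments:
E[X] = 5.0600
Var(X) = 2.7324
σ = √Var(X) = 1.6530

(b) Point probability using PMF:
P(X = 3) = 0.116120

(c) Cumulative probability using CDF:
P(X ≤ 7) = F(7) = 0.930408

(d) Range probability:
P(3 ≤ X ≤ 7) = P(X ≤ 7) - P(X ≤ 2)
                   = F(7) - F(2)
                   = 0.930408 - 0.057245
                   = 0.873163

This means approximately 87.3% of outcomes fall in the interval [3, 7].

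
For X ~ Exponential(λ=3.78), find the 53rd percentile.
0.1997

We have X ~ Exponential(λ=3.78).

We want to find x such that P(X ≤ x) = 0.53.

This is the 53rd percentile, which means 53% of values fall below this point.

Using the inverse CDF (quantile function):
x = F⁻¹(0.53) = 0.1997

Verification: P(X ≤ 0.1997) = 0.53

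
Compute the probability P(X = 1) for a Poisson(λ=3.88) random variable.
0.080125

We have X ~ Poisson(λ=3.88).

For a Poisson distribution, the PMF gives us the probability of each outcome.

Using the PMF formula:
P(X = 1) = 0.080125

Rounded to 4 decimal places: 0.0801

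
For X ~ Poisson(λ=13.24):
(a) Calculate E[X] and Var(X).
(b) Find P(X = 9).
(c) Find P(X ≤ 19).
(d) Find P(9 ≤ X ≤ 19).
(a) E[X] = 13.2400, Var(X) = 13.2400
(b) P(X = 9) = 0.061259
(c) P(X ≤ 19) = 0.950445
(d) P(9 ≤ X ≤ 19) = 0.861166

We have X ~ Poisson(λ=13.24).

(a) Moments:
E[X] = 13.2400
Var(X) = 13.2400
σ = √Var(X) = 3.6387

(b) Point probability using PMF:
P(X = 9) = 0.061259

(c) Cumulative probability using CDF:
P(X ≤ 19) = F(19) = 0.950445

(d) Range probability:
P(9 ≤ X ≤ 19) = P(X ≤ 19) - P(X ≤ 8)
                   = F(19) - F(8)
                   = 0.950445 - 0.089279
                   = 0.861166

This means approximately 86.1% of outcomes fall in the interval [9, 19].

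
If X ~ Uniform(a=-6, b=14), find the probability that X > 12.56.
0.072000

We have X ~ Uniform(a=-6, b=14).

P(X > 12.56) = 1 - P(X ≤ 12.56)
                = 1 - F(12.56)
                = 1 - 0.928000
                = 0.072000

So there's approximately a 7.2% chance that X exceeds 12.56.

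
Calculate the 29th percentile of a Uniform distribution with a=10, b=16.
11.7400

We have X ~ Uniform(a=10, b=16).

We want to find x such that P(X ≤ x) = 0.29.

This is the 29th percentile, which means 29% of values fall below this point.

Using the inverse CDF (quantile function):
x = F⁻¹(0.29) = 11.7400

Verification: P(X ≤ 11.7400) = 0.29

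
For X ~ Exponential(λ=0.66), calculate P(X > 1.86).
0.292995

We have X ~ Exponential(λ=0.66).

P(X > 1.86) = 1 - P(X ≤ 1.86)
                = 1 - F(1.86)
                = 1 - 0.707005
                = 0.292995

So there's approximately a 29.3% chance that X exceeds 1.86.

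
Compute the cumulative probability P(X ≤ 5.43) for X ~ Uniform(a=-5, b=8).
0.802308

We have X ~ Uniform(a=-5, b=8).

The CDF gives us P(X ≤ k).

Using the CDF:
P(X ≤ 5.43) = 0.802308

This means there's approximately a 80.2% chance that X is at most 5.43.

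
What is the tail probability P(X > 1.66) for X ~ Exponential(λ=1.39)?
0.099520

We have X ~ Exponential(λ=1.39).

P(X > 1.66) = 1 - P(X ≤ 1.66)
                = 1 - F(1.66)
                = 1 - 0.900480
                = 0.099520

So there's approximately a 10.0% chance that X exceeds 1.66.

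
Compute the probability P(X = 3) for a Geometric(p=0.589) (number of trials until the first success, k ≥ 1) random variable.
0.099494

We have X ~ Geometric(p=0.589) (number of trials until the first success, k ≥ 1).

For a Geometric distribution, the PMF gives us the probability of each outcome.

Using the PMF formula:
P(X = 3) = 0.099494

Rounded to 4 decimal places: 0.0995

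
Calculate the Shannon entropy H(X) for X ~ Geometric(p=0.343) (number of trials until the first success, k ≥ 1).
1.8747 nats

We have X ~ Geometric(p=0.343) (number of trials until the first success, k ≥ 1).

The Shannon entropy measures the uncertainty or information content of the distribution.

For a Geometric distribution with p=0.343 (number of trials until the first success, k ≥ 1):
H(X) = 1.8747 nats

(In bits, this would be 2.7045 bits.)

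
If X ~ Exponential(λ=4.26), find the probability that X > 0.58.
0.084517

We have X ~ Exponential(λ=4.26).

P(X > 0.58) = 1 - P(X ≤ 0.58)
                = 1 - F(0.58)
                = 1 - 0.915483
                = 0.084517

So there's approximately a 8.5% chance that X exceeds 0.58.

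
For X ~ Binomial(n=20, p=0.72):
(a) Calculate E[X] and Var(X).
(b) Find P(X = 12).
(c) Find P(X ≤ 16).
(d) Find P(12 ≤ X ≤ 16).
(a) E[X] = 14.4000, Var(X) = 4.0320
(b) P(X = 12) = 0.092368
(c) P(X ≤ 16) = 0.853440
(d) P(12 ≤ X ≤ 16) = 0.775081

We have X ~ Binomial(n=20, p=0.72).

(a) Moments:
E[X] = 14.4000
Var(X) = 4.0320
σ = √Var(X) = 2.0080

(b) Point probability using PMF:
P(X = 12) = 0.092368

(c) Cumulative probability using CDF:
P(X ≤ 16) = F(16) = 0.853440

(d) Range probability:
P(12 ≤ X ≤ 16) = P(X ≤ 16) - P(X ≤ 11)
                   = F(16) - F(11)
                   = 0.853440 - 0.078360
                   = 0.775081

This means approximately 77.5% of outcomes fall in the interval [12, 16].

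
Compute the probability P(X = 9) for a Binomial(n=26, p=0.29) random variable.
0.134203

We have X ~ Binomial(n=26, p=0.29).

For a Binomial distribution, the PMF gives us the probability of each outcome.

Using the PMF formula:
P(X = 9) = 0.134203

Rounded to 4 decimal places: 0.1342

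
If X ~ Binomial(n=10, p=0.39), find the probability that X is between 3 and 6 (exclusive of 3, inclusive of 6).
0.544641

We have X ~ Binomial(n=10, p=0.39).

To find P(3 < X ≤ 6), we use:
P(3 < X ≤ 6) = P(X ≤ 6) - P(X ≤ 3)
                 = F(6) - F(3)
                 = 0.952305 - 0.407664
                 = 0.544641

So there's approximately a 54.5% chance that X falls in this range.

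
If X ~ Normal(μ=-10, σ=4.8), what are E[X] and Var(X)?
E[X] = -10.0000, Var(X) = 23.0400

We have X ~ Normal(μ=-10, σ=4.8).

For a Normal distribution with μ=-10, σ=4.8:

Expected value:
E[X] = -10.0000

Variance:
Var(X) = 23.0400

Standard deviation:
σ = √Var(X) = 4.8000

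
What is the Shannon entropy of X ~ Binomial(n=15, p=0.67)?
2.0143 nats

We have X ~ Binomial(n=15, p=0.67).

The Shannon entropy measures the uncertainty or information content of the distribution.

For a Binomial distribution with n=15, p=0.67:
H(X) = 2.0143 nats

(In bits, this would be 2.9061 bits.)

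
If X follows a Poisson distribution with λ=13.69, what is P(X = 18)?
0.050516

We have X ~ Poisson(λ=13.69).

For a Poisson distribution, the PMF gives us the probability of each outcome.

Using the PMF formula:
P(X = 18) = 0.050516

Rounded to 4 decimal places: 0.0505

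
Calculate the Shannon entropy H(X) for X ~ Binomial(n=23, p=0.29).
2.1928 nats

We have X ~ Binomial(n=23, p=0.29).

The Shannon entropy measures the uncertainty or information content of the distribution.

For a Binomial distribution with n=23, p=0.29:
H(X) = 2.1928 nats

(In bits, this would be 3.1635 bits.)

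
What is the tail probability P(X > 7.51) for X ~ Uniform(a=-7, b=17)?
0.395417

We have X ~ Uniform(a=-7, b=17).

P(X > 7.51) = 1 - P(X ≤ 7.51)
                = 1 - F(7.51)
                = 1 - 0.604583
                = 0.395417

So there's approximately a 39.5% chance that X exceeds 7.51.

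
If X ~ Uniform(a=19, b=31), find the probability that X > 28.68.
0.193333

We have X ~ Uniform(a=19, b=31).

P(X > 28.68) = 1 - P(X ≤ 28.68)
                = 1 - F(28.68)
                = 1 - 0.806667
                = 0.193333

So there's approximately a 19.3% chance that X exceeds 28.68.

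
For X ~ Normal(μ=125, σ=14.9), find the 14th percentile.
108.9032

We have X ~ Normal(μ=125, σ=14.9).

We want to find x such that P(X ≤ x) = 0.14.

This is the 14th percentile, which means 14% of values fall below this point.

Using the inverse CDF (quantile function):
x = F⁻¹(0.14) = 108.9032

Verification: P(X ≤ 108.9032) = 0.14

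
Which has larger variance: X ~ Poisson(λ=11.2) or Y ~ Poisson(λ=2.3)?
X has larger variance (11.2000 > 2.3000)

Compute the variance for each distribution:

X ~ Poisson(λ=11.2):
Var(X) = 11.2000

Y ~ Poisson(λ=2.3):
Var(Y) = 2.3000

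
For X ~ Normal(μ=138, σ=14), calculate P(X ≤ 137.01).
0.471813

We have X ~ Normal(μ=138, σ=14).

The CDF gives us P(X ≤ k).

Using the CDF:
P(X ≤ 137.01) = 0.471813

This means there's approximately a 47.2% chance that X is at most 137.01.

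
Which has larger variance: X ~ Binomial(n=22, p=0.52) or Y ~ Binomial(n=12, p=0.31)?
X has larger variance (5.4912 > 2.5668)

Compute the variance for each distribution:

X ~ Binomial(n=22, p=0.52):
Var(X) = 5.4912

Y ~ Binomial(n=12, p=0.31):
Var(Y) = 2.5668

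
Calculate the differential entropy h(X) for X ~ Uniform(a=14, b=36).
3.0910 nats

We have X ~ Uniform(a=14, b=36).

The differential entropy measures the uncertainty or information content of the distribution.

For a Uniform distribution with a=14, b=36:
h(X) = 3.0910 nats

(In bits, this would be 4.4594 bits.)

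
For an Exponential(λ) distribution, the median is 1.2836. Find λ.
λ = 0.5400

For X ~ Exponential(λ), the CDF is F(x) = 1 - e^(-λx).
The median m satisfies F(m) = 0.5:
1 - e^(-λm) = 0.5
e^(-λm) = 0.5
λm = ln(2)
m = ln(2) / λ

Given m = 1.2836:
λ = ln(2) / 1.2836 = 0.693147 / 1.2836 = 0.5400

Verification: ln(2) / 0.5400 = 1.2836 ✓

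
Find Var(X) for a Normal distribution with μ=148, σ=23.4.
547.5600

We have X ~ Normal(μ=148, σ=23.4).

For a Normal distribution with μ=148, σ=23.4:
Var(X) = 547.5600

The variance measures the spread of the distribution around the mean.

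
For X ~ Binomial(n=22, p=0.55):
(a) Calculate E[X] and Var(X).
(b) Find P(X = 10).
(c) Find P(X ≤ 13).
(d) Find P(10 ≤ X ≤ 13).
(a) E[X] = 12.1000, Var(X) = 5.4450
(b) P(X = 10) = 0.112939
(c) P(X ≤ 13) = 0.723618
(d) P(10 ≤ X ≤ 13) = 0.590853

We have X ~ Binomial(n=22, p=0.55).

(a) Moments:
E[X] = 12.1000
Var(X) = 5.4450
σ = √Var(X) = 2.3335

(b) Point probability using PMF:
P(X = 10) = 0.112939

(c) Cumulative probability using CDF:
P(X ≤ 13) = F(13) = 0.723618

(d) Range probability:
P(10 ≤ X ≤ 13) = P(X ≤ 13) - P(X ≤ 9)
                   = F(13) - F(9)
                   = 0.723618 - 0.132765
                   = 0.590853

This means approximately 59.1% of outcomes fall in the interval [10, 13].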